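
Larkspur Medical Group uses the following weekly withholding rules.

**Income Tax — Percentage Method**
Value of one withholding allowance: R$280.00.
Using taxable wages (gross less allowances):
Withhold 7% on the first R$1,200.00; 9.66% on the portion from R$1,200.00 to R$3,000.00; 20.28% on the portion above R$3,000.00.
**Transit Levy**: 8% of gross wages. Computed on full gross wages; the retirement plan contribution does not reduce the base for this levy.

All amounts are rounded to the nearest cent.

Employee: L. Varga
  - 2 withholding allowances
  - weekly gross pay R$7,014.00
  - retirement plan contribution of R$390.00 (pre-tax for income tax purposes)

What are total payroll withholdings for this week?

Income Tax: taxable = R$7,014.00 − R$390.00 − 2×R$280.00 = R$6,064.00
  R$257.88 + 20.28% × (R$6,064.00 − R$3,000.00) = R$257.88 + 20.28% × R$3,064.00 = R$879.26
Transit Levy: 8% × R$7,014.00 = R$561.12
Total: R$879.26 + R$561.12 = R$1,440.38

R$1,440.38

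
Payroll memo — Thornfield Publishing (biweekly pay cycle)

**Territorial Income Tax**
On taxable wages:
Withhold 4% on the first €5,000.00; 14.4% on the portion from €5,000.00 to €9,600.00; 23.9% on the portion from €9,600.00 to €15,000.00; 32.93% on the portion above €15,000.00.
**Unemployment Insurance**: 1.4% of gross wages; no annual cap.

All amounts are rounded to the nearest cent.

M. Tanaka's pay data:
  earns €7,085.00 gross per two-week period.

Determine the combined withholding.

Territorial Income Tax: taxable = €7,085.00
  €200.00 + 14.4% × (€7,085.00 − €5,000.00) = €200.00 + 14.4% × €2,085.00 = €500.24
Unemployment Insurance: 1.4% × €7,085.00 = €99.19
Total: €500.24 + €99.19 = €599.43

€599.43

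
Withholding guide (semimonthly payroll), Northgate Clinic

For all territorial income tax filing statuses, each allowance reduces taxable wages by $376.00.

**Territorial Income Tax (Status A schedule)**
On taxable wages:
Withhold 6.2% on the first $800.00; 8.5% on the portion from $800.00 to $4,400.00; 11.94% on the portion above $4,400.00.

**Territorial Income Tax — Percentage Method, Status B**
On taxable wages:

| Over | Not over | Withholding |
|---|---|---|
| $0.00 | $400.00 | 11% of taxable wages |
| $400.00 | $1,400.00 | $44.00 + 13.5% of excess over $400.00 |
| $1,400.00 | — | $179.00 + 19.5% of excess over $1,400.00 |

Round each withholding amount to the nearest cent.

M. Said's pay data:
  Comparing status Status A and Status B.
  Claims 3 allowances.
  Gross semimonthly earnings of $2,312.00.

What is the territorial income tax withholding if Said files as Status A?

$82.24

Territorial Income Tax (Status A): taxable = $2,312.00 − 3×$376.00 = $1,184.00
  $49.60 + 8.5% × ($1,184.00 − $800.00) = $49.60 + 8.5% × $384.00 = $82.24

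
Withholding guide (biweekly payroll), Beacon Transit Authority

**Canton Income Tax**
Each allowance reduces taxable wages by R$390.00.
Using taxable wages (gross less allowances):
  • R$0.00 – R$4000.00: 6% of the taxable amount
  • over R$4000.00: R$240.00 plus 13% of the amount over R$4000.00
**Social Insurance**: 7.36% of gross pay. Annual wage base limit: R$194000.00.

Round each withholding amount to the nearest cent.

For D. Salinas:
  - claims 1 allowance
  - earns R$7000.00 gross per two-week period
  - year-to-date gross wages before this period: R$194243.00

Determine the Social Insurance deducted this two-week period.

Social Insurance: YTD R$194243.00 ≥ cap R$194000.00 → R$0.00

R$0.00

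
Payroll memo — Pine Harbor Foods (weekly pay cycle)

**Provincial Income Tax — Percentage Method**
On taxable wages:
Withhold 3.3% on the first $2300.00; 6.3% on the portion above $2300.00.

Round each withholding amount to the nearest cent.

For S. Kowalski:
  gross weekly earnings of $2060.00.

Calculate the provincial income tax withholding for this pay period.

$67.98

Provincial Income Tax: taxable = $2060.00
  3.3% × $2060.00 = $67.98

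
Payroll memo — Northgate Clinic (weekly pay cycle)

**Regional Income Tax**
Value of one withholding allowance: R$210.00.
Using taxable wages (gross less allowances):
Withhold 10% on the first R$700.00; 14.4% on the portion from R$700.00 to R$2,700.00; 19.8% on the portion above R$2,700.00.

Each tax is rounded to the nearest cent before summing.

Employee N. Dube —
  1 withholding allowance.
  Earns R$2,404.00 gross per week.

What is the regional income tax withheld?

Regional Income Tax: taxable = R$2,404.00 − 1×R$210.00 = R$2,194.00
  R$70.00 + 14.4% × (R$2,194.00 − R$700.00) = R$70.00 + 14.4% × R$1,494.00 = R$285.14

R$285.14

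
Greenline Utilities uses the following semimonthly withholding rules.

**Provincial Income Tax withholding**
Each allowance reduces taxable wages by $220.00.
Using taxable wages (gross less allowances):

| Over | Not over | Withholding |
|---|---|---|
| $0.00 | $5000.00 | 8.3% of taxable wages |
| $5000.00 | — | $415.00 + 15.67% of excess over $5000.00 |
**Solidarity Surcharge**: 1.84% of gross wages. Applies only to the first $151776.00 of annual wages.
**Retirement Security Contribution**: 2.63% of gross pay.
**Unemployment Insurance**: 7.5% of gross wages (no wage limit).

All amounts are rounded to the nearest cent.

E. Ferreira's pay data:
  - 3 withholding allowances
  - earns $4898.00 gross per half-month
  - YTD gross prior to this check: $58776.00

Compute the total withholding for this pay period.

Provincial Income Tax: taxable = $4898.00 − 3×$220.00 = $4238.00
  8.3% × $4238.00 = $351.75
Solidarity Surcharge: 1.84% × $4898.00 = $90.12
Retirement Security Contribution: 2.63% × $4898.00 = $128.82
Unemployment Insurance: 7.5% × $4898.00 = $367.35
Total: $351.75 + $90.12 + $128.82 + $367.35 = $938.04

$938.04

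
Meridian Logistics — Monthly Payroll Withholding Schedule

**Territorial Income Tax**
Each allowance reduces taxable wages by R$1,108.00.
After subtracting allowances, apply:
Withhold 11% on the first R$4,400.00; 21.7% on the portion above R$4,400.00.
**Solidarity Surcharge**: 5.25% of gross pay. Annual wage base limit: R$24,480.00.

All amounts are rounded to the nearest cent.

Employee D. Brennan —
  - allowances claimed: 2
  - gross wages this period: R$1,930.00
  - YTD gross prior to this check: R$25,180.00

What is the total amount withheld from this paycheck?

R$0.00

Territorial Income Tax: taxable = R$1,930.00 − 2×R$1,108.00 = R$-286.00
  Taxable ≤ 0 → R$0.00
Solidarity Surcharge: YTD R$25,180.00 ≥ cap R$24,480.00 → R$0.00
Total: R$0.00 + R$0.00 = R$0.00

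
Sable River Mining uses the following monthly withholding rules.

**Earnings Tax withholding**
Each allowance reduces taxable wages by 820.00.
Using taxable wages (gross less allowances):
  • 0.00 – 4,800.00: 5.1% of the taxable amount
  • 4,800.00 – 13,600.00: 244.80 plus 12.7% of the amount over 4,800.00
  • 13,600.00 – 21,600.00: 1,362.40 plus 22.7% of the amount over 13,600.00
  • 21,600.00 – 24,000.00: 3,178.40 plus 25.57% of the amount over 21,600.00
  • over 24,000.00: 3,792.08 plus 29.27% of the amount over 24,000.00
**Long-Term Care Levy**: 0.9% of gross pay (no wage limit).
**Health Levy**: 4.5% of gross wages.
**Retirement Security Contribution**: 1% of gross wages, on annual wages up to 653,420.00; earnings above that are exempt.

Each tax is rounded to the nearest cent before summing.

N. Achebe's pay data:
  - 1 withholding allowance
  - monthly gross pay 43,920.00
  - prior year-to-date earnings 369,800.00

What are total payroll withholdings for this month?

Earnings Tax: taxable = 43,920.00 − 1×820.00 = 43,100.00
  3,792.08 + 29.27% × (43,100.00 − 24,000.00) = 3,792.08 + 29.27% × 19,100.00 = 9,382.65
Long-Term Care Levy: 0.9% × 43,920.00 = 395.28
Health Levy: 4.5% × 43,920.00 = 1,976.40
Retirement Security Contribution: 1% × 43,920.00 = 439.20
Total: 9,382.65 + 395.28 + 1,976.40 + 439.20 = 12,193.53

12,193.53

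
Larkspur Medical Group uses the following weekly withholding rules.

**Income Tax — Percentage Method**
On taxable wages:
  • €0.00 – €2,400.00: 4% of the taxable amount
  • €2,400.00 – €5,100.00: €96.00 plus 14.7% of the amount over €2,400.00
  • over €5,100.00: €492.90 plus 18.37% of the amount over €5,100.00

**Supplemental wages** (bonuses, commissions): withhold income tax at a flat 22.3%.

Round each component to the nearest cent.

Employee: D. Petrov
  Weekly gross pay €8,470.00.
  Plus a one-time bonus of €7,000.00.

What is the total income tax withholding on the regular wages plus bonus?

€2,672.97

Income Tax: taxable = €8,470.00
  €492.90 + 18.37% × (€8,470.00 − €5,100.00) = €492.90 + 18.37% × €3,370.00 = €1,111.97
Supplemental (22.3% flat on bonus): 22.3% × €7,000.00 = €1,561.00
Total income tax: €1,111.97 + €1,561.00 = €2,672.97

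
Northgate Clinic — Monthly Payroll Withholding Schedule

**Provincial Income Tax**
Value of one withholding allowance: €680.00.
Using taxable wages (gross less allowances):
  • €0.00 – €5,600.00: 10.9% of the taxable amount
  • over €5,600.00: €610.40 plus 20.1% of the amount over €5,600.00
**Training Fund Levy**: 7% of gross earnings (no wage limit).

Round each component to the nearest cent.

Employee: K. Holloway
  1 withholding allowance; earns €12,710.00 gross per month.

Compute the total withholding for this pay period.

Provincial Income Tax: taxable = €12,710.00 − 1×€680.00 = €12,030.00
  €610.40 + 20.1% × (€12,030.00 − €5,600.00) = €610.40 + 20.1% × €6,430.00 = €1,902.83
Training Fund Levy: 7% × €12,710.00 = €889.70
Total: €1,902.83 + €889.70 = €2,792.53

€2,792.53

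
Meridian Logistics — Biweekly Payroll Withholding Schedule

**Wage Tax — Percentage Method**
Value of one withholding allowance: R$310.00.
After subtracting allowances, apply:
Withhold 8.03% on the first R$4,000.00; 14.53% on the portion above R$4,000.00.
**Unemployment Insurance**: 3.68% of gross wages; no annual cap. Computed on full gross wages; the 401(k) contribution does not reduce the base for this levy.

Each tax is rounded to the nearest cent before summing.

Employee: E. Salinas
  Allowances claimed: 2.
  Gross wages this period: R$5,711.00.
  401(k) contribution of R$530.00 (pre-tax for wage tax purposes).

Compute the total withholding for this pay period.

Wage Tax: taxable = R$5,711.00 − R$530.00 − 2×R$310.00 = R$4,561.00
  R$321.20 + 14.53% × (R$4,561.00 − R$4,000.00) = R$321.20 + 14.53% × R$561.00 = R$402.71
Unemployment Insurance: 3.68% × R$5,711.00 = R$210.16
Total: R$402.71 + R$210.16 = R$612.87

R$612.87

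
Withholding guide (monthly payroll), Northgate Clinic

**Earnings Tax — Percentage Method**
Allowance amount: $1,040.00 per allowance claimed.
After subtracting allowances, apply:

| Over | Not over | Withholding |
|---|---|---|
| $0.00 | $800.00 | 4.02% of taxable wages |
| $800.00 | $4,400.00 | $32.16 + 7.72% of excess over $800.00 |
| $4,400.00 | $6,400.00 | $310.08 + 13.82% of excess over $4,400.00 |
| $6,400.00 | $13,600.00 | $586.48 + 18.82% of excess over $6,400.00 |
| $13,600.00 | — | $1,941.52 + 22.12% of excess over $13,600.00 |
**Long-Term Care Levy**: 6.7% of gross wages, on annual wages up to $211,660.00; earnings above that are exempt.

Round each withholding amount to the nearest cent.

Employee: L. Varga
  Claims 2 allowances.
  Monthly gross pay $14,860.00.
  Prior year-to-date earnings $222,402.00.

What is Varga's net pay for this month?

$13,072.80

Earnings Tax: taxable = $14,860.00 − 2×$1,040.00 = $12,780.00
  $586.48 + 18.82% × ($12,780.00 − $6,400.00) = $586.48 + 18.82% × $6,380.00 = $1,787.20
Long-Term Care Levy: YTD $222,402.00 ≥ cap $211,660.00 → $0.00
Total withheld: $1,787.20 + $0.00 = $1,787.20
Net pay: $14,860.00 − $1,787.20 = $13,072.80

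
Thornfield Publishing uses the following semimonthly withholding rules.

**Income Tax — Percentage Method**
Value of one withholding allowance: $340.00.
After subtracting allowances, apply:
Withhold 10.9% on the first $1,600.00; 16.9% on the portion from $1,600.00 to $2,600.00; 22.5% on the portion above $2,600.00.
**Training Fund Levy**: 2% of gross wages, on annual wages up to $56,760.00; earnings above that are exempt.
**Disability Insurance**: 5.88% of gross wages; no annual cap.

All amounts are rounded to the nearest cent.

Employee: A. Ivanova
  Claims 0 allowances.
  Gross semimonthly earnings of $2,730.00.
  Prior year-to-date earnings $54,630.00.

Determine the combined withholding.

Income Tax: taxable = $2,730.00
  $343.40 + 22.5% × ($2,730.00 − $2,600.00) = $343.40 + 22.5% × $130.00 = $372.65
Training Fund Levy: cap $56,760.00 − YTD $54,630.00 = $2,130.00 subject; 2% × $2,130.00 = $42.60
Disability Insurance: 5.88% × $2,730.00 = $160.52
Total: $372.65 + $42.60 + $160.52 = $575.77

$575.77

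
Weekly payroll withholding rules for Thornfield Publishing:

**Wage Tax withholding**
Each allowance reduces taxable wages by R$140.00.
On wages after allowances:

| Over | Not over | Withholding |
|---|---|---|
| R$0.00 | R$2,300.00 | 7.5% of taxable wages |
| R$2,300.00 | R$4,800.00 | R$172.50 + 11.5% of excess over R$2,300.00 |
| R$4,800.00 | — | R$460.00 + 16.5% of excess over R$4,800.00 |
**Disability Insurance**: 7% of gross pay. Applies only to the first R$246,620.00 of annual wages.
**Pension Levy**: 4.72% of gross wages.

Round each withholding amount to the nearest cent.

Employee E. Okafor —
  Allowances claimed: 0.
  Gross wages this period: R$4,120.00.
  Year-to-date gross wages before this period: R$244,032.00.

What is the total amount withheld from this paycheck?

R$757.42

Wage Tax: taxable = R$4,120.00
  R$172.50 + 11.5% × (R$4,120.00 − R$2,300.00) = R$172.50 + 11.5% × R$1,820.00 = R$381.80
Disability Insurance: cap R$246,620.00 − YTD R$244,032.00 = R$2,588.00 subject; 7% × R$2,588.00 = R$181.16
Pension Levy: 4.72% × R$4,120.00 = R$194.46
Total: R$381.80 + R$181.16 + R$194.46 = R$757.42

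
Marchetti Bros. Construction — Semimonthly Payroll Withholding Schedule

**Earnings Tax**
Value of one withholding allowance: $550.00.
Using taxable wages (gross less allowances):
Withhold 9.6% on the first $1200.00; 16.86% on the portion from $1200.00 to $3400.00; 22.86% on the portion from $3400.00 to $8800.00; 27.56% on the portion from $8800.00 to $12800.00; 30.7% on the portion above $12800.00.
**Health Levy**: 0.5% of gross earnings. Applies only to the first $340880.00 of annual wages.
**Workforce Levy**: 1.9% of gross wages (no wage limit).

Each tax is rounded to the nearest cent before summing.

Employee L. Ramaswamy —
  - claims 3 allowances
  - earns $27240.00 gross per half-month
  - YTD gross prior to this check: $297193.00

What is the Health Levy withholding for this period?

$136.20

Health Levy: 0.5% × $27240.00 = $136.20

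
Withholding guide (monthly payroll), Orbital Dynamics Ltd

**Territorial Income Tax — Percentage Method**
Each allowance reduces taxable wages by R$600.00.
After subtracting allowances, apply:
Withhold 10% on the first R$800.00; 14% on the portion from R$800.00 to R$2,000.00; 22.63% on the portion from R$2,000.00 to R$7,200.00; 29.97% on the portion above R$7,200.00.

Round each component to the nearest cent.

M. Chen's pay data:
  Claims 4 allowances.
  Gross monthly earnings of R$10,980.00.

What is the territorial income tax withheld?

R$1,838.35

Territorial Income Tax: taxable = R$10,980.00 − 4×R$600.00 = R$8,580.00
  R$1,424.76 + 29.97% × (R$8,580.00 − R$7,200.00) = R$1,424.76 + 29.97% × R$1,380.00 = R$1,838.35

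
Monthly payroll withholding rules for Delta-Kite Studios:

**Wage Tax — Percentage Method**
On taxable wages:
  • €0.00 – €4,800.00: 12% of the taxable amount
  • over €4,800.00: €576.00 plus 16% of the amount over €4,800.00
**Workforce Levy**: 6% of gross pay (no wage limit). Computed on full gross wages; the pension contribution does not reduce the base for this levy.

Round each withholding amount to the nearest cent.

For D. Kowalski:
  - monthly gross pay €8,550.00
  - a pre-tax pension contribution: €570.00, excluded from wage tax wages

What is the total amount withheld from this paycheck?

Wage Tax: taxable = €8,550.00 − €570.00 = €7,980.00
  €576.00 + 16% × (€7,980.00 − €4,800.00) = €576.00 + 16% × €3,180.00 = €1,084.80
Workforce Levy: 6% × €8,550.00 = €513.00
Total: €1,084.80 + €513.00 = €1,597.80

€1,597.80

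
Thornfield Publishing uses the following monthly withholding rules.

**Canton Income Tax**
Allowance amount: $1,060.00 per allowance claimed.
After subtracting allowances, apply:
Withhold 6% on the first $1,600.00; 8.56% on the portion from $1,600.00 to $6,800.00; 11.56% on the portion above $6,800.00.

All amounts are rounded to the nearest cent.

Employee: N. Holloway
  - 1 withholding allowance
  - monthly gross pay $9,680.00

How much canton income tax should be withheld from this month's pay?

Canton Income Tax: taxable = $9,680.00 − 1×$1,060.00 = $8,620.00
  $541.12 + 11.56% × ($8,620.00 − $6,800.00) = $541.12 + 11.56% × $1,820.00 = $751.51

$751.51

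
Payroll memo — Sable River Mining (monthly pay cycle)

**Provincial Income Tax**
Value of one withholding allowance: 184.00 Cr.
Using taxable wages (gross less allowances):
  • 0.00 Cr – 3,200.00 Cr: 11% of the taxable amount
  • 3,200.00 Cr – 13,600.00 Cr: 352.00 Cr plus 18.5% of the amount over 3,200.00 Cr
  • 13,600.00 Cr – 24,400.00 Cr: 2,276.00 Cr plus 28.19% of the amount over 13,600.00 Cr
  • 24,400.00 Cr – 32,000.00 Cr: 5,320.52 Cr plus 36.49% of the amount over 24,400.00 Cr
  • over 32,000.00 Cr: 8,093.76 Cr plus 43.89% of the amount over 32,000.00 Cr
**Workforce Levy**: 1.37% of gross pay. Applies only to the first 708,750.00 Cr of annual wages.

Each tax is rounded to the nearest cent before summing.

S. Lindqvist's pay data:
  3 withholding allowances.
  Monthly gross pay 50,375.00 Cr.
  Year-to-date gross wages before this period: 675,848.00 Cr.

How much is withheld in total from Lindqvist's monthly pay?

Provincial Income Tax: taxable = 50,375.00 Cr − 3×184.00 Cr = 49,823.00 Cr
  8,093.76 Cr + 43.89% × (49,823.00 Cr − 32,000.00 Cr) = 8,093.76 Cr + 43.89% × 17,823.00 Cr = 15,916.27 Cr
Workforce Levy: cap 708,750.00 Cr − YTD 675,848.00 Cr = 32,902.00 Cr subject; 1.37% × 32,902.00 Cr = 450.76 Cr
Total: 15,916.27 Cr + 450.76 Cr = 16,367.03 Cr

16,367.03 Cr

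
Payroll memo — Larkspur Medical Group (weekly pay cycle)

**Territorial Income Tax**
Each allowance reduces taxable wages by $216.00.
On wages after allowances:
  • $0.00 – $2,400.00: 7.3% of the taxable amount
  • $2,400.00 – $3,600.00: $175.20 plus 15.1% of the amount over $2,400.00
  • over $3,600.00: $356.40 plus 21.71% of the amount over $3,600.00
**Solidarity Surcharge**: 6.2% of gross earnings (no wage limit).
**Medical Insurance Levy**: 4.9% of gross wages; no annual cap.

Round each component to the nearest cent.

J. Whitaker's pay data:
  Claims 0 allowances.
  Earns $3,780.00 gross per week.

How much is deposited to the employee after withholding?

$2,964.94

Territorial Income Tax: taxable = $3,780.00
  $356.40 + 21.71% × ($3,780.00 − $3,600.00) = $356.40 + 21.71% × $180.00 = $395.48
Solidarity Surcharge: 6.2% × $3,780.00 = $234.36
Medical Insurance Levy: 4.9% × $3,780.00 = $185.22
Total withheld: $395.48 + $234.36 + $185.22 = $815.06
Net pay: $3,780.00 − $815.06 = $2,964.94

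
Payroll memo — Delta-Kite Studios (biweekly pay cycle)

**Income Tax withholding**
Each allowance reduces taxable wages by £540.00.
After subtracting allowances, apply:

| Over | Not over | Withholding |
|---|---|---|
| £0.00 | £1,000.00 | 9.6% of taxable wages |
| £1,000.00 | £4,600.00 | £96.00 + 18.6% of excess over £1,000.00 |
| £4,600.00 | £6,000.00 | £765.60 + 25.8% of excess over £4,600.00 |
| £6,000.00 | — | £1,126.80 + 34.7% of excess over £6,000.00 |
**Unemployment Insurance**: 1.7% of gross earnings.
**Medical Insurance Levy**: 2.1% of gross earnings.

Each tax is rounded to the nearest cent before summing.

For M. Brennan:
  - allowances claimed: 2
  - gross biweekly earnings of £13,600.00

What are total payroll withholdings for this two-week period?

Income Tax: taxable = £13,600.00 − 2×£540.00 = £12,520.00
  £1,126.80 + 34.7% × (£12,520.00 − £6,000.00) = £1,126.80 + 34.7% × £6,520.00 = £3,389.24
Unemployment Insurance: 1.7% × £13,600.00 = £231.20
Medical Insurance Levy: 2.1% × £13,600.00 = £285.60
Total: £3,389.24 + £231.20 + £285.60 = £3,906.04

£3,906.04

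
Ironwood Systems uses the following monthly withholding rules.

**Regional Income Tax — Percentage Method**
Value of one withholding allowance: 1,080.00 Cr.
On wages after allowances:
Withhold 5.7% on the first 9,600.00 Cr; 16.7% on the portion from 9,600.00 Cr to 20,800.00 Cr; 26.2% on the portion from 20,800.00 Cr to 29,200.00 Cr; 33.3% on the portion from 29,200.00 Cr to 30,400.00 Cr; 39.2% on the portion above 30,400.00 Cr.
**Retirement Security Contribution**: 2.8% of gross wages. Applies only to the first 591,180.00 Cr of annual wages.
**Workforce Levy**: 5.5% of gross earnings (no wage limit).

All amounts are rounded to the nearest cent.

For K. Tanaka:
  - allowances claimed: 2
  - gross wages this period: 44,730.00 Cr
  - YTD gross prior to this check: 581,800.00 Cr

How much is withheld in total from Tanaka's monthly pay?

12,511.43 Cr

Regional Income Tax: taxable = 44,730.00 Cr − 2×1,080.00 Cr = 42,570.00 Cr
  5,018.00 Cr + 39.2% × (42,570.00 Cr − 30,400.00 Cr) = 5,018.00 Cr + 39.2% × 12,170.00 Cr = 9,788.64 Cr
Retirement Security Contribution: cap 591,180.00 Cr − YTD 581,800.00 Cr = 9,380.00 Cr subject; 2.8% × 9,380.00 Cr = 262.64 Cr
Workforce Levy: 5.5% × 44,730.00 Cr = 2,460.15 Cr
Total: 9,788.64 Cr + 262.64 Cr + 2,460.15 Cr = 12,511.43 Cr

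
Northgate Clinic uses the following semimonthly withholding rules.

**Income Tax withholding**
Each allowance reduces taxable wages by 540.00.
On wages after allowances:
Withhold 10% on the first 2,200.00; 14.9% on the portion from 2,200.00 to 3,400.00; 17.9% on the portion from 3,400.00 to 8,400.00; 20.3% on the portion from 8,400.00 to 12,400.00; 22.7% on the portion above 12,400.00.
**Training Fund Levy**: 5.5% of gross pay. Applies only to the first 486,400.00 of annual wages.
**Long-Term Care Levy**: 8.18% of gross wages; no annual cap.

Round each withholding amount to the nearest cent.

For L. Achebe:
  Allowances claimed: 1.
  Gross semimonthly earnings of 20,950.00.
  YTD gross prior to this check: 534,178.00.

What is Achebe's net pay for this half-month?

15,312.22

Income Tax: taxable = 20,950.00 − 1×540.00 = 20,410.00
  2,105.80 + 22.7% × (20,410.00 − 12,400.00) = 2,105.80 + 22.7% × 8,010.00 = 3,924.07
Training Fund Levy: YTD 534,178.00 ≥ cap 486,400.00 → 0.00
Long-Term Care Levy: 8.18% × 20,950.00 = 1,713.71
Total withheld: 3,924.07 + 0.00 + 1,713.71 = 5,637.78
Net pay: 20,950.00 − 5,637.78 = 15,312.22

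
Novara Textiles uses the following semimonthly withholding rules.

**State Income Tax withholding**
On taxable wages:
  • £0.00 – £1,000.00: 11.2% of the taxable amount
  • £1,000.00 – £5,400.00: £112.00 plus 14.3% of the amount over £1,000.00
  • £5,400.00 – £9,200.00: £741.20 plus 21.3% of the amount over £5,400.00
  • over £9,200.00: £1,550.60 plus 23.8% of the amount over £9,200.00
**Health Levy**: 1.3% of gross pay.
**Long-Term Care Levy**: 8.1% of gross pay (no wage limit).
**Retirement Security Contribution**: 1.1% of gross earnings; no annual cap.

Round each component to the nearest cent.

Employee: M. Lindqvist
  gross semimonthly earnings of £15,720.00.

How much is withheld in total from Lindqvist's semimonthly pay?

£4,752.96

State Income Tax: taxable = £15,720.00
  £1,550.60 + 23.8% × (£15,720.00 − £9,200.00) = £1,550.60 + 23.8% × £6,520.00 = £3,102.36
Health Levy: 1.3% × £15,720.00 = £204.36
Long-Term Care Levy: 8.1% × £15,720.00 = £1,273.32
Retirement Security Contribution: 1.1% × £15,720.00 = £172.92
Total: £3,102.36 + £204.36 + £1,273.32 + £172.92 = £4,752.96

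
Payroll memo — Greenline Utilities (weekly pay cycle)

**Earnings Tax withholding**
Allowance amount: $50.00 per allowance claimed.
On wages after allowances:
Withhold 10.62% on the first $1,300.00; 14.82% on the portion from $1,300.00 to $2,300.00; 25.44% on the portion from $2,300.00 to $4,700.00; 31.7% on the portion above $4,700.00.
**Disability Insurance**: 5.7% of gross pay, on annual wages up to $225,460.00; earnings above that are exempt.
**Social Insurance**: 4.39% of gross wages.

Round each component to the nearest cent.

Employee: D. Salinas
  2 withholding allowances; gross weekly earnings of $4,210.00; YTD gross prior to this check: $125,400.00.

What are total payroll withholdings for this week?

$1,171.51

Earnings Tax: taxable = $4,210.00 − 2×$50.00 = $4,110.00
  $286.26 + 25.44% × ($4,110.00 − $2,300.00) = $286.26 + 25.44% × $1,810.00 = $746.72
Disability Insurance: 5.7% × $4,210.00 = $239.97
Social Insurance: 4.39% × $4,210.00 = $184.82
Total: $746.72 + $239.97 + $184.82 = $1,171.51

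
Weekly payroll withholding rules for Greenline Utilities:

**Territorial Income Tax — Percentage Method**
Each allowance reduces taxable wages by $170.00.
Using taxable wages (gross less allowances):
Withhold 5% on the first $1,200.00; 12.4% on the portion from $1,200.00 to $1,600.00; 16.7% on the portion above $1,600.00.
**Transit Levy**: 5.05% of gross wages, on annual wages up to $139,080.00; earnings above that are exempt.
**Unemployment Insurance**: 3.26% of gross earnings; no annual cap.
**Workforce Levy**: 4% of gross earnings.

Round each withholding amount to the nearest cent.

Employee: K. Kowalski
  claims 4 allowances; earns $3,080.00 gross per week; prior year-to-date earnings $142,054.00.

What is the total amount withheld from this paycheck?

$466.81

Territorial Income Tax: taxable = $3,080.00 − 4×$170.00 = $2,400.00
  $109.60 + 16.7% × ($2,400.00 − $1,600.00) = $109.60 + 16.7% × $800.00 = $243.20
Transit Levy: YTD $142,054.00 ≥ cap $139,080.00 → $0.00
Unemployment Insurance: 3.26% × $3,080.00 = $100.41
Workforce Levy: 4% × $3,080.00 = $123.20
Total: $243.20 + $0.00 + $100.41 + $123.20 = $466.81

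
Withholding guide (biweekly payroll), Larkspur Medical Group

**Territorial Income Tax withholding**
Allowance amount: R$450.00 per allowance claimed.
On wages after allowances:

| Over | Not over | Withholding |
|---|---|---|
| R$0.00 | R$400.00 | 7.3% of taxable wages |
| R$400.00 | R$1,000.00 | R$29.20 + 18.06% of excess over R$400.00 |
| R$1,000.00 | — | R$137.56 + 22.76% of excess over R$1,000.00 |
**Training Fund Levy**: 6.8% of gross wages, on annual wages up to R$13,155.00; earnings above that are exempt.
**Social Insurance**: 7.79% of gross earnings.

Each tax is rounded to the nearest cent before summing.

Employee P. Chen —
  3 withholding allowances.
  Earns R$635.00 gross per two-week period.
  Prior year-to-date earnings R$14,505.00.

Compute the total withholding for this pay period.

Territorial Income Tax: taxable = R$635.00 − 3×R$450.00 = R$-715.00
  Taxable ≤ 0 → R$0.00
Training Fund Levy: YTD R$14,505.00 ≥ cap R$13,155.00 → R$0.00
Social Insurance: 7.79% × R$635.00 = R$49.47
Total: R$0.00 + R$0.00 + R$49.47 = R$49.47

R$49.47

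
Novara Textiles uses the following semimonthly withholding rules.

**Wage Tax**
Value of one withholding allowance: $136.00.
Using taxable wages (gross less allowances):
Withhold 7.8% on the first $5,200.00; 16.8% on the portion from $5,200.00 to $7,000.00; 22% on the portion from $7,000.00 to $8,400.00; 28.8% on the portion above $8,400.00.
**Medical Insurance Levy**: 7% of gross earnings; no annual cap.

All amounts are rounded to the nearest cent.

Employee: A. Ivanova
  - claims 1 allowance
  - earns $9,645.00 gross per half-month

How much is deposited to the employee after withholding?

Wage Tax: taxable = $9,645.00 − 1×$136.00 = $9,509.00
  $1,016.00 + 28.8% × ($9,509.00 − $8,400.00) = $1,016.00 + 28.8% × $1,109.00 = $1,335.39
Medical Insurance Levy: 7% × $9,645.00 = $675.15
Total withheld: $1,335.39 + $675.15 = $2,010.54
Net pay: $9,645.00 − $2,010.54 = $7,634.46

$7,634.46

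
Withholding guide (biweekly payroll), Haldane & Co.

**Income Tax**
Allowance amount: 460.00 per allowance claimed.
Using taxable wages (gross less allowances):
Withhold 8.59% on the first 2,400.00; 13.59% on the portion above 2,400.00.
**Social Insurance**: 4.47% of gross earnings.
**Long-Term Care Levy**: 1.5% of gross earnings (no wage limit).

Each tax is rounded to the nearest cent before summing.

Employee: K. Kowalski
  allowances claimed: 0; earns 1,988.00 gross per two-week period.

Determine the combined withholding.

Income Tax: taxable = 1,988.00
  8.59% × 1,988.00 = 170.77
Social Insurance: 4.47% × 1,988.00 = 88.86
Long-Term Care Levy: 1.5% × 1,988.00 = 29.82
Total: 170.77 + 88.86 + 29.82 = 289.45

289.45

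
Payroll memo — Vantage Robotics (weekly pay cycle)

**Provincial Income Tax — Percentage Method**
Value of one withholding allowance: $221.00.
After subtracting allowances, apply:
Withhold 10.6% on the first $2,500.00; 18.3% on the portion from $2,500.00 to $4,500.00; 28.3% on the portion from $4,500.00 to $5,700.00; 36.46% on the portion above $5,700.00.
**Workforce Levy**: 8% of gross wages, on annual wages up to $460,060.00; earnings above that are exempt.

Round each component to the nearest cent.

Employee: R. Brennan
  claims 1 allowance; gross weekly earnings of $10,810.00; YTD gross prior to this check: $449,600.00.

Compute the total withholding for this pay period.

Provincial Income Tax: taxable = $10,810.00 − 1×$221.00 = $10,589.00
  $970.60 + 36.46% × ($10,589.00 − $5,700.00) = $970.60 + 36.46% × $4,889.00 = $2,753.13
Workforce Levy: cap $460,060.00 − YTD $449,600.00 = $10,460.00 subject; 8% × $10,460.00 = $836.80
Total: $2,753.13 + $836.80 = $3,589.93

$3,589.93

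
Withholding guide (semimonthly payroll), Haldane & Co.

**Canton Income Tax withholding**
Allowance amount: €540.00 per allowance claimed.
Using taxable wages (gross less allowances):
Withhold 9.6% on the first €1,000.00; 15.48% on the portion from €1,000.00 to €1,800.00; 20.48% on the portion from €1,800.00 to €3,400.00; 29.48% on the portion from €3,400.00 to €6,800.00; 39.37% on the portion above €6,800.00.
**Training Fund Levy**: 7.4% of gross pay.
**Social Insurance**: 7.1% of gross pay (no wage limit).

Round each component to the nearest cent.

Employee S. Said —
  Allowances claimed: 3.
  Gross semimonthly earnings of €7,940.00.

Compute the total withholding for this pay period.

€2,559.64

Canton Income Tax: taxable = €7,940.00 − 3×€540.00 = €6,320.00
  €547.52 + 29.48% × (€6,320.00 − €3,400.00) = €547.52 + 29.48% × €2,920.00 = €1,408.34
Training Fund Levy: 7.4% × €7,940.00 = €587.56
Social Insurance: 7.1% × €7,940.00 = €563.74
Total: €1,408.34 + €587.56 + €563.74 = €2,559.64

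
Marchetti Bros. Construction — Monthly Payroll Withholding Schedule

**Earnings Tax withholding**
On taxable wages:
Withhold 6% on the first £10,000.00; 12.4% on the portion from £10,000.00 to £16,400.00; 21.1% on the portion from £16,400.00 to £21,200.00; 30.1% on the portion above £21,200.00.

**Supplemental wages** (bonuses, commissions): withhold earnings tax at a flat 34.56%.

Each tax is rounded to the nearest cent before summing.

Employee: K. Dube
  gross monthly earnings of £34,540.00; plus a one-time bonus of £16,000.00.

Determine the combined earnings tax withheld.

£11,951.34

Earnings Tax: taxable = £34,540.00
  £2,406.40 + 30.1% × (£34,540.00 − £21,200.00) = £2,406.40 + 30.1% × £13,340.00 = £6,421.74
Supplemental (34.56% flat on bonus): 34.56% × £16,000.00 = £5,529.60
Total earnings tax: £6,421.74 + £5,529.60 = £11,951.34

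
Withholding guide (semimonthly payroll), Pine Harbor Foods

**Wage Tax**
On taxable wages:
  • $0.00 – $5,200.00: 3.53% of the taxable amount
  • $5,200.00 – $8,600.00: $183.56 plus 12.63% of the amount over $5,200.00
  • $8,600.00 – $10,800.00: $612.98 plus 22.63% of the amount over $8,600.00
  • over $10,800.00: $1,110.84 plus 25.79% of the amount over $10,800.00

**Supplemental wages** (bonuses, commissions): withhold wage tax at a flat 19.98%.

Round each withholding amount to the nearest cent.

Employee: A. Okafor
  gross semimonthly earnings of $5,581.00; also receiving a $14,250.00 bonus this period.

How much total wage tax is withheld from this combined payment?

$3,078.83

Wage Tax: taxable = $5,581.00
  $183.56 + 12.63% × ($5,581.00 − $5,200.00) = $183.56 + 12.63% × $381.00 = $231.68
Supplemental (19.98% flat on bonus): 19.98% × $14,250.00 = $2,847.15
Total wage tax: $231.68 + $2,847.15 = $3,078.83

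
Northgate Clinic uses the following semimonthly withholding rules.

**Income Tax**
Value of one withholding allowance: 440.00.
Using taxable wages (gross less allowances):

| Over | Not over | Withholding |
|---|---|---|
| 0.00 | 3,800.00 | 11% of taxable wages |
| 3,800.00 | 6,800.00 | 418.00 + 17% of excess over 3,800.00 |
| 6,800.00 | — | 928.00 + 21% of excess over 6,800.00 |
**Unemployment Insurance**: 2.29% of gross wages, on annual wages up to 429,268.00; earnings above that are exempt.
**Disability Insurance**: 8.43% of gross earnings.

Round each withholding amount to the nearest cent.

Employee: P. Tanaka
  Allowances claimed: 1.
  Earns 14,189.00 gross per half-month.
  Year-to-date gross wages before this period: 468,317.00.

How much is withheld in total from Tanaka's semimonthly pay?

Income Tax: taxable = 14,189.00 − 1×440.00 = 13,749.00
  928.00 + 21% × (13,749.00 − 6,800.00) = 928.00 + 21% × 6,949.00 = 2,387.29
Unemployment Insurance: YTD 468,317.00 ≥ cap 429,268.00 → 0.00
Disability Insurance: 8.43% × 14,189.00 = 1,196.13
Total: 2,387.29 + 0.00 + 1,196.13 = 3,583.42

3,583.42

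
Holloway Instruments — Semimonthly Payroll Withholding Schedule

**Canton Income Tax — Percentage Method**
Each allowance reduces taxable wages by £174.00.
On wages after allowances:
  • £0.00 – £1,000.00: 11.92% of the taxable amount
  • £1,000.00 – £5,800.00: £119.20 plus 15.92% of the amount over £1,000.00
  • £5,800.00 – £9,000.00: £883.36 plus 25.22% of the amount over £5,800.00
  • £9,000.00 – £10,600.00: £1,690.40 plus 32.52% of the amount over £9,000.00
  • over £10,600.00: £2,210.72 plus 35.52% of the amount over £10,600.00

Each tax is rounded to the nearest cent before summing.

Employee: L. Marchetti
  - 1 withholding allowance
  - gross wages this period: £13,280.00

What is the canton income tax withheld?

£3,100.85

Canton Income Tax: taxable = £13,280.00 − 1×£174.00 = £13,106.00
  £2,210.72 + 35.52% × (£13,106.00 − £10,600.00) = £2,210.72 + 35.52% × £2,506.00 = £3,100.85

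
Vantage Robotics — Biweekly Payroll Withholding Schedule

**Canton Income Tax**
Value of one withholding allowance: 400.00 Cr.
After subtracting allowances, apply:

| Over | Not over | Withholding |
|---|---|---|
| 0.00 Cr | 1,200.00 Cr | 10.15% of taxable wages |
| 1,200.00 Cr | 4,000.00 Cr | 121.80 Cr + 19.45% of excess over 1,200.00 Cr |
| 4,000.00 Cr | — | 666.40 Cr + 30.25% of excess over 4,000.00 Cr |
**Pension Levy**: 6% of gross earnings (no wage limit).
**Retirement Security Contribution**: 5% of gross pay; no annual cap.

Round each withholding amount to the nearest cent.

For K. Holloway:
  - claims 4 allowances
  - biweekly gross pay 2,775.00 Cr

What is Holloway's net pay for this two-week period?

Canton Income Tax: taxable = 2,775.00 Cr − 4×400.00 Cr = 1,175.00 Cr
  10.15% × 1,175.00 Cr = 119.26 Cr
Pension Levy: 6% × 2,775.00 Cr = 166.50 Cr
Retirement Security Contribution: 5% × 2,775.00 Cr = 138.75 Cr
Total withheld: 119.26 Cr + 166.50 Cr + 138.75 Cr = 424.51 Cr
Net pay: 2,775.00 Cr − 424.51 Cr = 2,350.49 Cr

2,350.49 Cr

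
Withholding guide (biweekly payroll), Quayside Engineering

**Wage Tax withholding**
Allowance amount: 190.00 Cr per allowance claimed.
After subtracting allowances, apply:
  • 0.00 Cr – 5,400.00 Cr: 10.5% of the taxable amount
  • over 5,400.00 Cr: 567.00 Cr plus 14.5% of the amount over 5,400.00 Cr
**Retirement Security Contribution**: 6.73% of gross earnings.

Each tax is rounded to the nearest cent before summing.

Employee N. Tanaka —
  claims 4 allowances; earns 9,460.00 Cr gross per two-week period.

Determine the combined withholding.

1,682.16 Cr

Wage Tax: taxable = 9,460.00 Cr − 4×190.00 Cr = 8,700.00 Cr
  567.00 Cr + 14.5% × (8,700.00 Cr − 5,400.00 Cr) = 567.00 Cr + 14.5% × 3,300.00 Cr = 1,045.50 Cr
Retirement Security Contribution: 6.73% × 9,460.00 Cr = 636.66 Cr
Total: 1,045.50 Cr + 636.66 Cr = 1,682.16 Cr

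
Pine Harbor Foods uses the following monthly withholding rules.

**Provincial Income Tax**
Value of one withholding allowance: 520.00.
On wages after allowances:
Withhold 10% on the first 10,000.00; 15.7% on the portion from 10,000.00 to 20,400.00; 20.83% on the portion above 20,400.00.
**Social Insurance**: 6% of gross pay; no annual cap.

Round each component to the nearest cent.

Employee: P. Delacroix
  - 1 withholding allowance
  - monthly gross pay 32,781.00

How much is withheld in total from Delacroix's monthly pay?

Provincial Income Tax: taxable = 32,781.00 − 1×520.00 = 32,261.00
  2,632.80 + 20.83% × (32,261.00 − 20,400.00) = 2,632.80 + 20.83% × 11,861.00 = 5,103.45
Social Insurance: 6% × 32,781.00 = 1,966.86
Total: 5,103.45 + 1,966.86 = 7,070.31

7,070.31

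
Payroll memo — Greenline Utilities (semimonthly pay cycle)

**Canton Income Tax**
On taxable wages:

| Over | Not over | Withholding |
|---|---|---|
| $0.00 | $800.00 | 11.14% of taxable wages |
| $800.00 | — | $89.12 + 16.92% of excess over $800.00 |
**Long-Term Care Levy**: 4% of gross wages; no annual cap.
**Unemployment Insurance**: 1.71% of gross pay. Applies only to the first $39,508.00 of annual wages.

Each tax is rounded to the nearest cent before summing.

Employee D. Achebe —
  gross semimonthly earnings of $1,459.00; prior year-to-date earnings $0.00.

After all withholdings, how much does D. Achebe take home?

$1,175.07

Canton Income Tax: taxable = $1,459.00
  $89.12 + 16.92% × ($1,459.00 − $800.00) = $89.12 + 16.92% × $659.00 = $200.62
Long-Term Care Levy: 4% × $1,459.00 = $58.36
Unemployment Insurance: 1.71% × $1,459.00 = $24.95
Total withheld: $200.62 + $58.36 + $24.95 = $283.93
Net pay: $1,459.00 − $283.93 = $1,175.07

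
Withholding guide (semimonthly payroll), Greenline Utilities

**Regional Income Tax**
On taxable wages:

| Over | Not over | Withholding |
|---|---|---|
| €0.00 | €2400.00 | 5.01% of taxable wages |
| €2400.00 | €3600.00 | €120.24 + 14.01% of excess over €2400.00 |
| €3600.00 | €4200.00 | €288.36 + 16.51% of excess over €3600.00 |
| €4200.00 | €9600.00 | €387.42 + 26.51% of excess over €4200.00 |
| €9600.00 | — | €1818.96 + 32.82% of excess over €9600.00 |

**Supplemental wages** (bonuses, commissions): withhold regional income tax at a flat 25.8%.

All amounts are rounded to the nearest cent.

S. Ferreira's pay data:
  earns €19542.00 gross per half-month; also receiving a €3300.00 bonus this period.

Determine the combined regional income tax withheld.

Regional Income Tax: taxable = €19542.00
  €1818.96 + 32.82% × (€19542.00 − €9600.00) = €1818.96 + 32.82% × €9942.00 = €5081.92
Supplemental (25.8% flat on bonus): 25.8% × €3300.00 = €851.40
Total regional income tax: €5081.92 + €851.40 = €5933.32

€5933.32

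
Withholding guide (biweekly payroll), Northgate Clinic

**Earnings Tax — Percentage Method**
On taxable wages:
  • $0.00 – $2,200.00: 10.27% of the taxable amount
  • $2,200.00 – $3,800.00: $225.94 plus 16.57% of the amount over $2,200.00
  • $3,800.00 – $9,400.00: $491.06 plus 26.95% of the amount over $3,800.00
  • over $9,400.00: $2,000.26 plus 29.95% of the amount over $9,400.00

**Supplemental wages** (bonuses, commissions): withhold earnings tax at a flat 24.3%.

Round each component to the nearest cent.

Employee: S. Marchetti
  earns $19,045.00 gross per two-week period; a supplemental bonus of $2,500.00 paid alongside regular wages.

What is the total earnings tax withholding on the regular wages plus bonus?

Earnings Tax: taxable = $19,045.00
  $2,000.26 + 29.95% × ($19,045.00 − $9,400.00) = $2,000.26 + 29.95% × $9,645.00 = $4,888.94
Supplemental (24.3% flat on bonus): 24.3% × $2,500.00 = $607.50
Total earnings tax: $4,888.94 + $607.50 = $5,496.44

$5,496.44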